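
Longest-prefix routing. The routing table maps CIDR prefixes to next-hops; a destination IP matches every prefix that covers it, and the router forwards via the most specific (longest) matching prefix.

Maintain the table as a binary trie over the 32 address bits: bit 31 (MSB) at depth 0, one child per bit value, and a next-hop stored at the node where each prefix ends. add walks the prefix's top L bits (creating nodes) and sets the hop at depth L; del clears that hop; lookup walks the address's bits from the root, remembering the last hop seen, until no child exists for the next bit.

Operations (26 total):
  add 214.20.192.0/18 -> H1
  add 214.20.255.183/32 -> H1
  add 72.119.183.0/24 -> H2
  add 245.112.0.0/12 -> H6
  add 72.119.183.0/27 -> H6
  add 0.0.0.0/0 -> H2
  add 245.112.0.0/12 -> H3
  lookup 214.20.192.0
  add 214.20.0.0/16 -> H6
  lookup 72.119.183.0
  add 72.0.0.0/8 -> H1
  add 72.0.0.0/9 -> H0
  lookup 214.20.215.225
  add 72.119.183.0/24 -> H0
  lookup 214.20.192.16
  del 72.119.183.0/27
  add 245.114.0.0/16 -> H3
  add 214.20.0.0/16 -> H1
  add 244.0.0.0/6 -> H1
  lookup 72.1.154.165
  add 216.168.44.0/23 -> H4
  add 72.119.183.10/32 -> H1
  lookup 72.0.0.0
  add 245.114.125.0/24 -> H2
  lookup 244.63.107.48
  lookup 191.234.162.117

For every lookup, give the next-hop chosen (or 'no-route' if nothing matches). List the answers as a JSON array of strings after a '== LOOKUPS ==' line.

Apply in order:
  + 214.20.192.0/18 (H1) depth=18
  + 214.20.255.183/32 (H1) depth=32
  + 72.119.183.0/24 (H2) depth=24
  + 245.112.0.0/12 (H6) depth=12
  + 72.119.183.0/27 (H6) depth=27
  + 0.0.0.0/0 (H2) depth=0
  + 245.112.0.0/12 (H3) depth=12
  ? 214.20.192.0  path d0:H2→d1:-→d2:-→d3:-→d4:-→d5:-→d6:-→d7:-→d8:-→d9:-→d10:-→d11:-→d12:-→d13:-→d14:-→d15:-→d16:-→d17:-→d18:H1  best=H1
  + 214.20.0.0/16 (H6) depth=16
  ? 72.119.183.0  path d0:H2→d1:-→d2:-→d3:-→d4:-→d5:-→d6:-→d7:-→d8:-→d9:-→d10:-→d11:-→d12:-→d13:-→d14:-→d15:-→d16:-→d17:-→d18:-→d19:-→d20:-→d21:-→d22:-→d23:-→d24:H2→d25:-→d26:-→d27:H6  best=H6
  + 72.0.0.0/8 (H1) depth=8
  + 72.0.0.0/9 (H0) depth=9
  ? 214.20.215.225  path d0:H2→d1:-→d2:-→d3:-→d4:-→d5:-→d6:-→d7:-→d8:-→d9:-→d10:-→d11:-→d12:-→d13:-→d14:-→d15:-→d16:H6→d17:-→d18:H1  best=H1
  + 72.119.183.0/24 (H0) depth=24
  ? 214.20.192.16  path d0:H2→d1:-→d2:-→d3:-→d4:-→d5:-→d6:-→d7:-→d8:-→d9:-→d10:-→d11:-→d12:-→d13:-→d14:-→d15:-→d16:H6→d17:-→d18:H1  best=H1
  - 72.119.183.0/27 clear@27
  + 245.114.0.0/16 (H3) depth=16
  + 214.20.0.0/16 (H1) depth=16
  + 244.0.0.0/6 (H1) depth=6
  ? 72.1.154.165  path d0:H2→d1:-→d2:-→d3:-→d4:-→d5:-→d6:-→d7:-→d8:H1→d9:H0  best=H0
  + 216.168.44.0/23 (H4) depth=23
  + 72.119.183.10/32 (H1) depth=32
  ? 72.0.0.0  path d0:H2→d1:-→d2:-→d3:-→d4:-→d5:-→d6:-→d7:-→d8:H1→d9:H0  best=H0
  + 245.114.125.0/24 (H2) depth=24
  ? 244.63.107.48  path d0:H2→d1:-→d2:-→d3:-→d4:-→d5:-→d6:H1→d7:-  best=H1
  ? 191.234.162.117  path d0:H2→d1:-  best=H2

== LOOKUPS ==
["H1","H6","H1","H1","H0","H0","H1","H2"]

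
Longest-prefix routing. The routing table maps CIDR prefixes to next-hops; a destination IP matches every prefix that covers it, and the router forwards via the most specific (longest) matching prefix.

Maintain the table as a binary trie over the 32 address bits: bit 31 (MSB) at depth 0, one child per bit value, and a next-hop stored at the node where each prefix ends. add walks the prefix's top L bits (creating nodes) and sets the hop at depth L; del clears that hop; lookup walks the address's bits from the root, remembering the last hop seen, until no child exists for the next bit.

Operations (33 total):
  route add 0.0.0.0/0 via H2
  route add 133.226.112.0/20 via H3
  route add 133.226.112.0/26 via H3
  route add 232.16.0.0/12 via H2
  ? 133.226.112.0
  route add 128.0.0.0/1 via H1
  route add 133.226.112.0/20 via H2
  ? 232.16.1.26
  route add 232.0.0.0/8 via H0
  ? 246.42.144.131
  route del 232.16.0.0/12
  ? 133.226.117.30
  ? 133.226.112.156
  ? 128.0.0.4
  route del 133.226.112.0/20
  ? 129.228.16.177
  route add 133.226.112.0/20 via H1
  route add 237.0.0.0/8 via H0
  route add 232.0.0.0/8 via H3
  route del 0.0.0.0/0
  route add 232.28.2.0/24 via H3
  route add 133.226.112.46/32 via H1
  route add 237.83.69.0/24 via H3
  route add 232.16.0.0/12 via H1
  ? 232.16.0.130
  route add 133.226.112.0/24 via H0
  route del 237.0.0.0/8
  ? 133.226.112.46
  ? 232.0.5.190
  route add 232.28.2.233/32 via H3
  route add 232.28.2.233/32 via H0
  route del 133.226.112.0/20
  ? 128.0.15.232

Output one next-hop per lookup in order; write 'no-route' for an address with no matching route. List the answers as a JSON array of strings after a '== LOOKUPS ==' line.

Trace:
  + 0.0.0.0/0 (H2) depth=0
  + 133.226.112.0/20 (H3) depth=20
  + 133.226.112.0/26 (H3) depth=26
  + 232.16.0.0/12 (H2) depth=12
  Q 133.226.112.0: descend 10000101111000100111000000 ; hops seen [H2,H3,H3] ; pick H3
  + 128.0.0.0/1 (H1) depth=1
  + 133.226.112.0/20 (H2) depth=20
  Q 232.16.1.26: descend 111010000001 ; hops seen [H2,H1,H2] ; pick H2
  + 232.0.0.0/8 (H0) depth=8
  Q 246.42.144.131: descend 111 ; hops seen [H2,H1] ; pick H1
  - 232.16.0.0/12 clear@12
  Q 133.226.117.30: descend 100001011110001001110 ; hops seen [H2,H1,H2] ; pick H2
  Q 133.226.112.156: descend 100001011110001001110000 ; hops seen [H2,H1,H2] ; pick H2
  Q 128.0.0.4: descend 10000 ; hops seen [H2,H1] ; pick H1
  - 133.226.112.0/20 clear@20
  Q 129.228.16.177: descend 10000 ; hops seen [H2,H1] ; pick H1
  + 133.226.112.0/20 (H1) depth=20
  + 237.0.0.0/8 (H0) depth=8
  + 232.0.0.0/8 (H3) depth=8
  - 0.0.0.0/0 clear@0
  + 232.28.2.0/24 (H3) depth=24
  + 133.226.112.46/32 (H1) depth=32
  + 237.83.69.0/24 (H3) depth=24
  + 232.16.0.0/12 (H1) depth=12
  Q 232.16.0.130: descend 111010000001 ; hops seen [H1,H3,H1] ; pick H1
  + 133.226.112.0/24 (H0) depth=24
  - 237.0.0.0/8 clear@8
  Q 133.226.112.46: descend 10000101111000100111000000101110 ; hops seen [H1,H1,H0,H3,H1] ; pick H1
  Q 232.0.5.190: descend 11101000000 ; hops seen [H1,H3] ; pick H3
  + 232.28.2.233/32 (H3) depth=32
  + 232.28.2.233/32 (H0) depth=32
  - 133.226.112.0/20 clear@20
  Q 128.0.15.232: descend 10000 ; hops seen [H1] ; pick H1

== LOOKUPS ==
["H3","H2","H1","H2","H2","H1","H1","H1","H1","H3","H1"]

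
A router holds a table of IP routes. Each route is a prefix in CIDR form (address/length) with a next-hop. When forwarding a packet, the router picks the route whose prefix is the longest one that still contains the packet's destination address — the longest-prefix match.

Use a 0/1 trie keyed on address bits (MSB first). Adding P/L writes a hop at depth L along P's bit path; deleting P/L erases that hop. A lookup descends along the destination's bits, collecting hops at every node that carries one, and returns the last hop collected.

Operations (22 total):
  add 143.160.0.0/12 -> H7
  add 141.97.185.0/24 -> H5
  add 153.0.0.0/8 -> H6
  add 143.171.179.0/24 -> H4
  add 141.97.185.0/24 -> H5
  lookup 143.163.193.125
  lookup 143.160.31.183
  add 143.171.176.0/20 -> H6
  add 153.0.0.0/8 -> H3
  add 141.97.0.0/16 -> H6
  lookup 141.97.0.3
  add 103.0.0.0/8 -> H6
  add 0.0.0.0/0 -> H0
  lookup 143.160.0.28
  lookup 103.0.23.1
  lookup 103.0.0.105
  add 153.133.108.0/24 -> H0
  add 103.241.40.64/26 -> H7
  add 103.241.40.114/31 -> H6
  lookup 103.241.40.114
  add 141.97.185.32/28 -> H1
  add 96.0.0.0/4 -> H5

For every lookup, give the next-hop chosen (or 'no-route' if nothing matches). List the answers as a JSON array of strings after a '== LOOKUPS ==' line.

Trace:
  add 143.160.0.0/12 -> H7 at depth 12
  add 141.97.185.0/24 -> H5 at depth 24
  add 153.0.0.0/8 -> H6 at depth 8
  add 143.171.179.0/24 -> H4 at depth 24
  add 141.97.185.0/24 -> H5 at depth 24
  lookup 143.163.193.125: bits 100011111010 walk d0:-→d1:-→d2:-→d3:-→d4:-→d5:-→d6:-→d7:-→d8:-→d9:-→d10:-→d11:-→d12:H7 -> H7
  lookup 143.160.31.183: bits 100011111010 walk d0:-→d1:-→d2:-→d3:-→d4:-→d5:-→d6:-→d7:-→d8:-→d9:-→d10:-→d11:-→d12:H7 -> H7
  add 143.171.176.0/20 -> H6 at depth 20
  add 153.0.0.0/8 -> H3 at depth 8
  add 141.97.0.0/16 -> H6 at depth 16
  lookup 141.97.0.3: bits 1000110101100001 walk d0:-→d1:-→d2:-→d3:-→d4:-→d5:-→d6:-→d7:-→d8:-→d9:-→d10:-→d11:-→d12:-→d13:-→d14:-→d15:-→d16:H6 -> H6
  add 103.0.0.0/8 -> H6 at depth 8
  add 0.0.0.0/0 -> H0 at depth 0
  lookup 143.160.0.28: bits 100011111010 walk d0:H0→d1:-→d2:-→d3:-→d4:-→d5:-→d6:-→d7:-→d8:-→d9:-→d10:-→d11:-→d12:H7 -> H7
  lookup 103.0.23.1: bits 01100111 walk d0:H0→d1:-→d2:-→d3:-→d4:-→d5:-→d6:-→d7:-→d8:H6 -> H6
  lookup 103.0.0.105: bits 01100111 walk d0:H0→d1:-→d2:-→d3:-→d4:-→d5:-→d6:-→d7:-→d8:H6 -> H6
  add 153.133.108.0/24 -> H0 at depth 24
  add 103.241.40.64/26 -> H7 at depth 26
  add 103.241.40.114/31 -> H6 at depth 31
  lookup 103.241.40.114: bits 0110011111110001001010000111001 walk d0:H0→d1:-→d2:-→d3:-→d4:-→d5:-→d6:-→d7:-→d8:H6→d9:-→d10:-→d11:-→d12:-→d13:-→d14:-→d15:-→d16:-→d17:-→d18:-→d19:-→d20:-→d21:-→d22:-→d23:-→d24:-→d25:-→d26:H7→d27:-→d28:-→d29:-→d30:-→d31:H6 -> H6
  add 141.97.185.32/28 -> H1 at depth 28
  add 96.0.0.0/4 -> H5 at depth 4

== LOOKUPS ==
["H7","H7","H6","H7","H6","H6","H6"]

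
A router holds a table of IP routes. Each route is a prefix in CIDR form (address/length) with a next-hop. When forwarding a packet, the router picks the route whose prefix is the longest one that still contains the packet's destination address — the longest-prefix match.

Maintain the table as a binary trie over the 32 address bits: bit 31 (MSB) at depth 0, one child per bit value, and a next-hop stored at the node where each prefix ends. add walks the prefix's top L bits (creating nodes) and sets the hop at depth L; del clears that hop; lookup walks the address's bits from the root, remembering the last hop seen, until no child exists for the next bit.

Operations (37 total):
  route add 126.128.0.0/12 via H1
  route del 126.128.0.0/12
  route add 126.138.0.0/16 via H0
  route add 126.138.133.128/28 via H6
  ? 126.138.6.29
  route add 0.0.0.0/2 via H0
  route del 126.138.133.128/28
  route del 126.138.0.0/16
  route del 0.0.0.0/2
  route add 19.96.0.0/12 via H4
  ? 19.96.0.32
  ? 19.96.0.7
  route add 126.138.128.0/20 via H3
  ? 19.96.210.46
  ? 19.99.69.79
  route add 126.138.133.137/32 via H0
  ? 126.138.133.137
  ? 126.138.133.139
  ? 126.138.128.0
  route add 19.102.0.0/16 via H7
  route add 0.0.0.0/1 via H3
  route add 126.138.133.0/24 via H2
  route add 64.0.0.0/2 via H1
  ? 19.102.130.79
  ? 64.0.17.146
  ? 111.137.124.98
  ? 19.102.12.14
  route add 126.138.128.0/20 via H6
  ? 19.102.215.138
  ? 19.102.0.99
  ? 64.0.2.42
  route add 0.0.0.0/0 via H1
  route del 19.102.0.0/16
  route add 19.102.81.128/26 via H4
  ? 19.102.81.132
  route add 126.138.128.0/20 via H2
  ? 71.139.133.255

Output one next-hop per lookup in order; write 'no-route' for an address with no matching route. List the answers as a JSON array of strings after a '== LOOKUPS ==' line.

Trace:
  + 126.128.0.0/12 (H1) depth=12
  - 126.128.0.0/12 clear@12
  + 126.138.0.0/16 (H0) depth=16
  + 126.138.133.128/28 (H6) depth=28
  Q 126.138.6.29: descend 0111111010001010 ; hops seen [H0] ; pick H0
  + 0.0.0.0/2 (H0) depth=2
  - 126.138.133.128/28 clear@28
  - 126.138.0.0/16 clear@16
  - 0.0.0.0/2 clear@2
  + 19.96.0.0/12 (H4) depth=12
  Q 19.96.0.32: descend 000100110110 ; hops seen [H4] ; pick H4
  Q 19.96.0.7: descend 000100110110 ; hops seen [H4] ; pick H4
  + 126.138.128.0/20 (H3) depth=20
  Q 19.96.210.46: descend 000100110110 ; hops seen [H4] ; pick H4
  Q 19.99.69.79: descend 000100110110 ; hops seen [H4] ; pick H4
  + 126.138.133.137/32 (H0) depth=32
  Q 126.138.133.137: descend 01111110100010101000010110001001 ; hops seen [H3,H0] ; pick H0
  Q 126.138.133.139: descend 011111101000101010000101100010 ; hops seen [H3] ; pick H3
  Q 126.138.128.0: descend 011111101000101010000 ; hops seen [H3] ; pick H3
  + 19.102.0.0/16 (H7) depth=16
  + 0.0.0.0/1 (H3) depth=1
  + 126.138.133.0/24 (H2) depth=24
  + 64.0.0.0/2 (H1) depth=2
  Q 19.102.130.79: descend 0001001101100110 ; hops seen [H3,H4,H7] ; pick H7
  Q 64.0.17.146: descend 01 ; hops seen [H3,H1] ; pick H1
  Q 111.137.124.98: descend 011 ; hops seen [H3,H1] ; pick H1
  Q 19.102.12.14: descend 0001001101100110 ; hops seen [H3,H4,H7] ; pick H7
  + 126.138.128.0/20 (H6) depth=20
  Q 19.102.215.138: descend 0001001101100110 ; hops seen [H3,H4,H7] ; pick H7
  Q 19.102.0.99: descend 0001001101100110 ; hops seen [H3,H4,H7] ; pick H7
  Q 64.0.2.42: descend 01 ; hops seen [H3,H1] ; pick H1
  + 0.0.0.0/0 (H1) depth=0
  - 19.102.0.0/16 clear@16
  + 19.102.81.128/26 (H4) depth=26
  Q 19.102.81.132: descend 00010011011001100101000110 ; hops seen [H1,H3,H4,H4] ; pick H4
  + 126.138.128.0/20 (H2) depth=20
  Q 71.139.133.255: descend 01 ; hops seen [H1,H3,H1] ; pick H1

== LOOKUPS ==
["H0","H4","H4","H4","H4","H0","H3","H3","H7","H1","H1","H7","H7","H7","H1","H4","H1"]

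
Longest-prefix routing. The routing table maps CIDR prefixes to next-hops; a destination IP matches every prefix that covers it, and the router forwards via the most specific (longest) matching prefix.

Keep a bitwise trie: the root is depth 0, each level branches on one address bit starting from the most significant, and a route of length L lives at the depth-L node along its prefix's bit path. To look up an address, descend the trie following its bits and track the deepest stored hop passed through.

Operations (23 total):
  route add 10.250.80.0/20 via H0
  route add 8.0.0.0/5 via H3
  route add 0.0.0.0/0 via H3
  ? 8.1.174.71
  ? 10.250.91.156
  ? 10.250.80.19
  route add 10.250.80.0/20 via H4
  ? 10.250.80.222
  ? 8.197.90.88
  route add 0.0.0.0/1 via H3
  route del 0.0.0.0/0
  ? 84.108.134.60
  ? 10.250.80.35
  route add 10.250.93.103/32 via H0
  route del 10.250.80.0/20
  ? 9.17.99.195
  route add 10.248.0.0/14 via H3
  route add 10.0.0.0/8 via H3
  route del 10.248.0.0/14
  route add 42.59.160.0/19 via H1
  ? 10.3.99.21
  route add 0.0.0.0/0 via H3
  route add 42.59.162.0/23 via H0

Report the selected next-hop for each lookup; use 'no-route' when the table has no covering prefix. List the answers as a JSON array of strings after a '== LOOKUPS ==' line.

Process each operation:
  add 10.250.80.0/20 -> H0 at depth 20
  add 8.0.0.0/5 -> H3 at depth 5
  add 0.0.0.0/0 -> H3 at depth 0
  ? 8.1.174.71  path d0:H3→d1:-→d2:-→d3:-→d4:-→d5:H3→d6:-  best=H3
  ? 10.250.91.156  path d0:H3→d1:-→d2:-→d3:-→d4:-→d5:H3→d6:-→d7:-→d8:-→d9:-→d10:-→d11:-→d12:-→d13:-→d14:-→d15:-→d16:-→d17:-→d18:-→d19:-→d20:H0  best=H0
  ? 10.250.80.19  path d0:H3→d1:-→d2:-→d3:-→d4:-→d5:H3→d6:-→d7:-→d8:-→d9:-→d10:-→d11:-→d12:-→d13:-→d14:-→d15:-→d16:-→d17:-→d18:-→d19:-→d20:H0  best=H0
  add 10.250.80.0/20 -> H4 at depth 20
  ? 10.250.80.222  path d0:H3→d1:-→d2:-→d3:-→d4:-→d5:H3→d6:-→d7:-→d8:-→d9:-→d10:-→d11:-→d12:-→d13:-→d14:-→d15:-→d16:-→d17:-→d18:-→d19:-→d20:H4  best=H4
  ? 8.197.90.88  path d0:H3→d1:-→d2:-→d3:-→d4:-→d5:H3→d6:-  best=H3
  add 0.0.0.0/1 -> H3 at depth 1
  del 0.0.0.0/0 (clear depth 0)
  ? 84.108.134.60  path d0:-→d1:H3  best=H3
  ? 10.250.80.35  path d0:-→d1:H3→d2:-→d3:-→d4:-→d5:H3→d6:-→d7:-→d8:-→d9:-→d10:-→d11:-→d12:-→d13:-→d14:-→d15:-→d16:-→d17:-→d18:-→d19:-→d20:H4  best=H4
  add 10.250.93.103/32 -> H0 at depth 32
  del 10.250.80.0/20 (clear depth 20)
  ? 9.17.99.195  path d0:-→d1:H3→d2:-→d3:-→d4:-→d5:H3→d6:-  best=H3
  add 10.248.0.0/14 -> H3 at depth 14
  add 10.0.0.0/8 -> H3 at depth 8
  del 10.248.0.0/14 (clear depth 14)
  add 42.59.160.0/19 -> H1 at depth 19
  ? 10.3.99.21  path d0:-→d1:H3→d2:-→d3:-→d4:-→d5:H3→d6:-→d7:-→d8:H3  best=H3
  add 0.0.0.0/0 -> H3 at depth 0
  add 42.59.162.0/23 -> H0 at depth 23

== LOOKUPS ==
["H3","H0","H0","H4","H3","H3","H4","H3","H3"]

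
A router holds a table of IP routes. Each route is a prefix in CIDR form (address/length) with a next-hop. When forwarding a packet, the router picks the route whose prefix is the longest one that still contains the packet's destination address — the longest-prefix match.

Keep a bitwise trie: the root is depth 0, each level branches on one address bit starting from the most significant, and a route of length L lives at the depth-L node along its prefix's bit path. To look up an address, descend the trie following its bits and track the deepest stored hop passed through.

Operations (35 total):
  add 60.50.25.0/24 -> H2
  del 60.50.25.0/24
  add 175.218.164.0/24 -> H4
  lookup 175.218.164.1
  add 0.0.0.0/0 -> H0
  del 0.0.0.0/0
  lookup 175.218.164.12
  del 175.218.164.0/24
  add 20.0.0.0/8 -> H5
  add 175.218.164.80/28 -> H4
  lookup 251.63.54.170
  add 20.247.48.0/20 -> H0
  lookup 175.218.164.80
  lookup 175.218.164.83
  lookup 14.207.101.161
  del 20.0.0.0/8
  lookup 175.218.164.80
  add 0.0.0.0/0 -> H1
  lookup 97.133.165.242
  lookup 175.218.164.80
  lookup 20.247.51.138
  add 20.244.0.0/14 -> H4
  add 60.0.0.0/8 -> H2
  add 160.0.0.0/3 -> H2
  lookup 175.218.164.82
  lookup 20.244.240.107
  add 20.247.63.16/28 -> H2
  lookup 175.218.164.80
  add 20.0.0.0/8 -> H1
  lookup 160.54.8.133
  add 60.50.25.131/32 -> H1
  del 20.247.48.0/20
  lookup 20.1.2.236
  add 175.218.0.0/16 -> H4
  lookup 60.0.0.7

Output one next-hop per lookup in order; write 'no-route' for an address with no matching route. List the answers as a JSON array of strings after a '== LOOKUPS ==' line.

Process each operation:
  add 60.50.25.0/24 -> H2 at depth 24
  - 60.50.25.0/24 clear@24
  add 175.218.164.0/24 -> H4 at depth 24
  lookup 175.218.164.1: bits 101011111101101010100100 walk d0:-→d1:-→d2:-→d3:-→d4:-→d5:-→d6:-→d7:-→d8:-→d9:-→d10:-→d11:-→d12:-→d13:-→d14:-→d15:-→d16:-→d17:-→d18:-→d19:-→d20:-→d21:-→d22:-→d23:-→d24:H4 -> H4
  add 0.0.0.0/0 -> H0 at depth 0
  - 0.0.0.0/0 clear@0
  lookup 175.218.164.12: bits 101011111101101010100100 walk d0:-→d1:-→d2:-→d3:-→d4:-→d5:-→d6:-→d7:-→d8:-→d9:-→d10:-→d11:-→d12:-→d13:-→d14:-→d15:-→d16:-→d17:-→d18:-→d19:-→d20:-→d21:-→d22:-→d23:-→d24:H4 -> H4
  - 175.218.164.0/24 clear@24
  add 20.0.0.0/8 -> H5 at depth 8
  add 175.218.164.80/28 -> H4 at depth 28
  lookup 251.63.54.170: bits 1 walk d0:-→d1:- -> no-route
  add 20.247.48.0/20 -> H0 at depth 20
  lookup 175.218.164.80: bits 1010111111011010101001000101 walk d0:-→d1:-→d2:-→d3:-→d4:-→d5:-→d6:-→d7:-→d8:-→d9:-→d10:-→d11:-→d12:-→d13:-→d14:-→d15:-→d16:-→d17:-→d18:-→d19:-→d20:-→d21:-→d22:-→d23:-→d24:-→d25:-→d26:-→d27:-→d28:H4 -> H4
  lookup 175.218.164.83: bits 1010111111011010101001000101 walk d0:-→d1:-→d2:-→d3:-→d4:-→d5:-→d6:-→d7:-→d8:-→d9:-→d10:-→d11:-→d12:-→d13:-→d14:-→d15:-→d16:-→d17:-→d18:-→d19:-→d20:-→d21:-→d22:-→d23:-→d24:-→d25:-→d26:-→d27:-→d28:H4 -> H4
  lookup 14.207.101.161: bits 000 walk d0:-→d1:-→d2:-→d3:- -> no-route
  - 20.0.0.0/8 clear@8
  lookup 175.218.164.80: bits 1010111111011010101001000101 walk d0:-→d1:-→d2:-→d3:-→d4:-→d5:-→d6:-→d7:-→d8:-→d9:-→d10:-→d11:-→d12:-→d13:-→d14:-→d15:-→d16:-→d17:-→d18:-→d19:-→d20:-→d21:-→d22:-→d23:-→d24:-→d25:-→d26:-→d27:-→d28:H4 -> H4
  add 0.0.0.0/0 -> H1 at depth 0
  lookup 97.133.165.242: bits 0 walk d0:H1→d1:- -> H1
  lookup 175.218.164.80: bits 1010111111011010101001000101 walk d0:H1→d1:-→d2:-→d3:-→d4:-→d5:-→d6:-→d7:-→d8:-→d9:-→d10:-→d11:-→d12:-→d13:-→d14:-→d15:-→d16:-→d17:-→d18:-→d19:-→d20:-→d21:-→d22:-→d23:-→d24:-→d25:-→d26:-→d27:-→d28:H4 -> H4
  lookup 20.247.51.138: bits 00010100111101110011 walk d0:H1→d1:-→d2:-→d3:-→d4:-→d5:-→d6:-→d7:-→d8:-→d9:-→d10:-→d11:-→d12:-→d13:-→d14:-→d15:-→d16:-→d17:-→d18:-→d19:-→d20:H0 -> H0
  add 20.244.0.0/14 -> H4 at depth 14
  add 60.0.0.0/8 -> H2 at depth 8
  add 160.0.0.0/3 -> H2 at depth 3
  lookup 175.218.164.82: bits 1010111111011010101001000101 walk d0:H1→d1:-→d2:-→d3:H2→d4:-→d5:-→d6:-→d7:-→d8:-→d9:-→d10:-→d11:-→d12:-→d13:-→d14:-→d15:-→d16:-→d17:-→d18:-→d19:-→d20:-→d21:-→d22:-→d23:-→d24:-→d25:-→d26:-→d27:-→d28:H4 -> H4
  lookup 20.244.240.107: bits 00010100111101 walk d0:H1→d1:-→d2:-→d3:-→d4:-→d5:-→d6:-→d7:-→d8:-→d9:-→d10:-→d11:-→d12:-→d13:-→d14:H4 -> H4
  add 20.247.63.16/28 -> H2 at depth 28
  lookup 175.218.164.80: bits 1010111111011010101001000101 walk d0:H1→d1:-→d2:-→d3:H2→d4:-→d5:-→d6:-→d7:-→d8:-→d9:-→d10:-→d11:-→d12:-→d13:-→d14:-→d15:-→d16:-→d17:-→d18:-→d19:-→d20:-→d21:-→d22:-→d23:-→d24:-→d25:-→d26:-→d27:-→d28:H4 -> H4
  add 20.0.0.0/8 -> H1 at depth 8
  lookup 160.54.8.133: bits 1010 walk d0:H1→d1:-→d2:-→d3:H2→d4:- -> H2
  add 60.50.25.131/32 -> H1 at depth 32
  - 20.247.48.0/20 clear@20
  lookup 20.1.2.236: bits 00010100 walk d0:H1→d1:-→d2:-→d3:-→d4:-→d5:-→d6:-→d7:-→d8:H1 -> H1
  add 175.218.0.0/16 -> H4 at depth 16
  lookup 60.0.0.7: bits 0011110000 walk d0:H1→d1:-→d2:-→d3:-→d4:-→d5:-→d6:-→d7:-→d8:H2→d9:-→d10:- -> H2

== LOOKUPS ==
["H4","H4","no-route","H4","H4","no-route","H4","H1","H4","H0","H4","H4","H4","H2","H1","H2"]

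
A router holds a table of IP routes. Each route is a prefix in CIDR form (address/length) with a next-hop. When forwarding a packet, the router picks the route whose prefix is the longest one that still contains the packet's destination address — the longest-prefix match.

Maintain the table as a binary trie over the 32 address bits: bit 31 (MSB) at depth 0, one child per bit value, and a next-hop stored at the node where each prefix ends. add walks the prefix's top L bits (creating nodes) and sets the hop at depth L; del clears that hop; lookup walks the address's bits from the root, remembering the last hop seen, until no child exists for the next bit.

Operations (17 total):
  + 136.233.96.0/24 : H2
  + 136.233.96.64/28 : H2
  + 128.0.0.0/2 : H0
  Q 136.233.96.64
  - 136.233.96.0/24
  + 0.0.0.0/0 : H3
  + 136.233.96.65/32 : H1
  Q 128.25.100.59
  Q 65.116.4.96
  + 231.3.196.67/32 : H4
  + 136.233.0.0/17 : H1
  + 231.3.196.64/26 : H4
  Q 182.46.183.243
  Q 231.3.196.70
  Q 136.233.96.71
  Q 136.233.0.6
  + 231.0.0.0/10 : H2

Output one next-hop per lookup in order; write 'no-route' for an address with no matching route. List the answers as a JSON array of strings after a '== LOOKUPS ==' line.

Trace:
  + 136.233.96.0/24 (H2) depth=24
  + 136.233.96.64/28 (H2) depth=28
  + 128.0.0.0/2 (H0) depth=2
  lookup 136.233.96.64: bits 1000100011101001011000000100 walk d0:-→d1:-→d2:H0→d3:-→d4:-→d5:-→d6:-→d7:-→d8:-→d9:-→d10:-→d11:-→d12:-→d13:-→d14:-→d15:-→d16:-→d17:-→d18:-→d19:-→d20:-→d21:-→d22:-→d23:-→d24:H2→d25:-→d26:-→d27:-→d28:H2 -> H2
  - 136.233.96.0/24 clear@24
  + 0.0.0.0/0 (H3) depth=0
  + 136.233.96.65/32 (H1) depth=32
  lookup 128.25.100.59: bits 1000 walk d0:H3→d1:-→d2:H0→d3:-→d4:- -> H0
  lookup 65.116.4.96: bits ε walk d0:H3 -> H3
  + 231.3.196.67/32 (H4) depth=32
  + 136.233.0.0/17 (H1) depth=17
  + 231.3.196.64/26 (H4) depth=26
  lookup 182.46.183.243: bits 10 walk d0:H3→d1:-→d2:H0 -> H0
  lookup 231.3.196.70: bits 11100111000000111100010001000 walk d0:H3→d1:-→d2:-→d3:-→d4:-→d5:-→d6:-→d7:-→d8:-→d9:-→d10:-→d11:-→d12:-→d13:-→d14:-→d15:-→d16:-→d17:-→d18:-→d19:-→d20:-→d21:-→d22:-→d23:-→d24:-→d25:-→d26:H4→d27:-→d28:-→d29:- -> H4
  lookup 136.233.96.71: bits 10001000111010010110000001000 walk d0:H3→d1:-→d2:H0→d3:-→d4:-→d5:-→d6:-→d7:-→d8:-→d9:-→d10:-→d11:-→d12:-→d13:-→d14:-→d15:-→d16:-→d17:H1→d18:-→d19:-→d20:-→d21:-→d22:-→d23:-→d24:-→d25:-→d26:-→d27:-→d28:H2→d29:- -> H2
  lookup 136.233.0.6: bits 10001000111010010 walk d0:H3→d1:-→d2:H0→d3:-→d4:-→d5:-→d6:-→d7:-→d8:-→d9:-→d10:-→d11:-→d12:-→d13:-→d14:-→d15:-→d16:-→d17:H1 -> H1
  + 231.0.0.0/10 (H2) depth=10

== LOOKUPS ==
["H2","H0","H3","H0","H4","H2","H1"]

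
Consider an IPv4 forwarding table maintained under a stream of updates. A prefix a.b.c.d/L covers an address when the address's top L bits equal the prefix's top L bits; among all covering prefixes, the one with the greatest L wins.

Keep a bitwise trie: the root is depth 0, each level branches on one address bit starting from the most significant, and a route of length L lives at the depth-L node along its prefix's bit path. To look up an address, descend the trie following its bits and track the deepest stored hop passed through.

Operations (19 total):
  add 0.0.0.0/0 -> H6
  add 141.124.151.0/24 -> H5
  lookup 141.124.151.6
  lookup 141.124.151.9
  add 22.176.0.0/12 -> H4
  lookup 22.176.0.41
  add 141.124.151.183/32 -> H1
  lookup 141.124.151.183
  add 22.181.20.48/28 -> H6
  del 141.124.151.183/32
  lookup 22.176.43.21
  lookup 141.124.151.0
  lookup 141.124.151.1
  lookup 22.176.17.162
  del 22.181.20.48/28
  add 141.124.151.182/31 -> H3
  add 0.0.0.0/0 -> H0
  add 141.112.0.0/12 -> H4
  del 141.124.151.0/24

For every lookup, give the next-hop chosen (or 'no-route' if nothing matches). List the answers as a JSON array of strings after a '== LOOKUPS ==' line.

Apply in order:
  add 0.0.0.0/0 -> H6 at depth 0
  add 141.124.151.0/24 -> H5 at depth 24
  ? 141.124.151.6  path d0:H6→d1:-→d2:-→d3:-→d4:-→d5:-→d6:-→d7:-→d8:-→d9:-→d10:-→d11:-→d12:-→d13:-→d14:-→d15:-→d16:-→d17:-→d18:-→d19:-→d20:-→d21:-→d22:-→d23:-→d24:H5  best=H5
  ? 141.124.151.9  path d0:H6→d1:-→d2:-→d3:-→d4:-→d5:-→d6:-→d7:-→d8:-→d9:-→d10:-→d11:-→d12:-→d13:-→d14:-→d15:-→d16:-→d17:-→d18:-→d19:-→d20:-→d21:-→d22:-→d23:-→d24:H5  best=H5
  add 22.176.0.0/12 -> H4 at depth 12
  ? 22.176.0.41  path d0:H6→d1:-→d2:-→d3:-→d4:-→d5:-→d6:-→d7:-→d8:-→d9:-→d10:-→d11:-→d12:H4  best=H4
  add 141.124.151.183/32 -> H1 at depth 32
  ? 141.124.151.183  path d0:H6→d1:-→d2:-→d3:-→d4:-→d5:-→d6:-→d7:-→d8:-→d9:-→d10:-→d11:-→d12:-→d13:-→d14:-→d15:-→d16:-→d17:-→d18:-→d19:-→d20:-→d21:-→d22:-→d23:-→d24:H5→d25:-→d26:-→d27:-→d28:-→d29:-→d30:-→d31:-→d32:H1  best=H1
  add 22.181.20.48/28 -> H6 at depth 28
  del 141.124.151.183/32 (clear depth 32)
  ? 22.176.43.21  path d0:H6→d1:-→d2:-→d3:-→d4:-→d5:-→d6:-→d7:-→d8:-→d9:-→d10:-→d11:-→d12:H4→d13:-  best=H4
  ? 141.124.151.0  path d0:H6→d1:-→d2:-→d3:-→d4:-→d5:-→d6:-→d7:-→d8:-→d9:-→d10:-→d11:-→d12:-→d13:-→d14:-→d15:-→d16:-→d17:-→d18:-→d19:-→d20:-→d21:-→d22:-→d23:-→d24:H5  best=H5
  ? 141.124.151.1  path d0:H6→d1:-→d2:-→d3:-→d4:-→d5:-→d6:-→d7:-→d8:-→d9:-→d10:-→d11:-→d12:-→d13:-→d14:-→d15:-→d16:-→d17:-→d18:-→d19:-→d20:-→d21:-→d22:-→d23:-→d24:H5  best=H5
  ? 22.176.17.162  path d0:H6→d1:-→d2:-→d3:-→d4:-→d5:-→d6:-→d7:-→d8:-→d9:-→d10:-→d11:-→d12:H4→d13:-  best=H4
  del 22.181.20.48/28 (clear depth 28)
  add 141.124.151.182/31 -> H3 at depth 31
  add 0.0.0.0/0 -> H0 at depth 0
  add 141.112.0.0/12 -> H4 at depth 12
  del 141.124.151.0/24 (clear depth 24)

== LOOKUPS ==
["H5","H5","H4","H1","H4","H5","H5","H4"]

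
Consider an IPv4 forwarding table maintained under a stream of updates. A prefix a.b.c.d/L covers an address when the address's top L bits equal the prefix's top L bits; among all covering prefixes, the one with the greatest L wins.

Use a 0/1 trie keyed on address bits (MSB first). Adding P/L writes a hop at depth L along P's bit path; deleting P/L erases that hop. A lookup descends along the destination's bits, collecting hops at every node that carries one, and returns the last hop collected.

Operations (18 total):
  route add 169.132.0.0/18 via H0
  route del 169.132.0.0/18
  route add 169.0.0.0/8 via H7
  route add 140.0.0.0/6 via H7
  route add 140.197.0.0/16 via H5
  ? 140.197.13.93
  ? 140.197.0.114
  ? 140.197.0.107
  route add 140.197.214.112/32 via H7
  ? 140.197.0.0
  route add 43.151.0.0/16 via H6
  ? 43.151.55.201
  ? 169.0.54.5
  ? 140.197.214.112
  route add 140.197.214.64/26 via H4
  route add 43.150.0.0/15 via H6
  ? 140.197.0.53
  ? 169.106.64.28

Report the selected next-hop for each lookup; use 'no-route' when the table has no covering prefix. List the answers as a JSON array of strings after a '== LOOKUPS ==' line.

Process each operation:
  add 169.132.0.0/18 -> H0 at depth 18
  del 169.132.0.0/18 (clear depth 18)
  add 169.0.0.0/8 -> H7 at depth 8
  add 140.0.0.0/6 -> H7 at depth 6
  add 140.197.0.0/16 -> H5 at depth 16
  Q 140.197.13.93: descend 1000110011000101 ; hops seen [H7,H5] ; pick H5
  Q 140.197.0.114: descend 1000110011000101 ; hops seen [H7,H5] ; pick H5
  Q 140.197.0.107: descend 1000110011000101 ; hops seen [H7,H5] ; pick H5
  add 140.197.214.112/32 -> H7 at depth 32
  Q 140.197.0.0: descend 1000110011000101 ; hops seen [H7,H5] ; pick H5
  add 43.151.0.0/16 -> H6 at depth 16
  Q 43.151.55.201: descend 0010101110010111 ; hops seen [H6] ; pick H6
  Q 169.0.54.5: descend 10101001 ; hops seen [H7] ; pick H7
  Q 140.197.214.112: descend 10001100110001011101011001110000 ; hops seen [H7,H5,H7] ; pick H7
  add 140.197.214.64/26 -> H4 at depth 26
  add 43.150.0.0/15 -> H6 at depth 15
  Q 140.197.0.53: descend 1000110011000101 ; hops seen [H7,H5] ; pick H5
  Q 169.106.64.28: descend 10101001 ; hops seen [H7] ; pick H7

== LOOKUPS ==
["H5","H5","H5","H5","H6","H7","H7","H5","H7"]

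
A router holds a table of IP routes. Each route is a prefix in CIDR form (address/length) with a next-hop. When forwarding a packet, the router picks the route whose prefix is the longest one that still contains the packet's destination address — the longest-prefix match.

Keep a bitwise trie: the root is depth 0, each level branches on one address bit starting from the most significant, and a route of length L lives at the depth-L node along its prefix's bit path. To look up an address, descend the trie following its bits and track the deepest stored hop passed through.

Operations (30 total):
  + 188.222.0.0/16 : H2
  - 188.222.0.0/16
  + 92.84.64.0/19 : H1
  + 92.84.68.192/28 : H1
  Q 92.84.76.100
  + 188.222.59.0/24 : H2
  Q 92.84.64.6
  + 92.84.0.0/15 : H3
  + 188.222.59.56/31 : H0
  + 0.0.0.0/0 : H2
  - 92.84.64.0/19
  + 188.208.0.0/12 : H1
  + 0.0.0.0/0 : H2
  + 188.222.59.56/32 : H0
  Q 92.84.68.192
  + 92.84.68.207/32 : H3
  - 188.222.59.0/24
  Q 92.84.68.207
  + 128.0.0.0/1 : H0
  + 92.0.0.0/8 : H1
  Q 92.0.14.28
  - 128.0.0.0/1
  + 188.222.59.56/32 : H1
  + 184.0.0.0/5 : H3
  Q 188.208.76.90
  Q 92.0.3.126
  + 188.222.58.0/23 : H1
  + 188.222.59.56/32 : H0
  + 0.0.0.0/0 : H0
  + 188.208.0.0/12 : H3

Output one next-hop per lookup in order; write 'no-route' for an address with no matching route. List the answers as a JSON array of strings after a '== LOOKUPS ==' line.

Process each operation:
  add 188.222.0.0/16 -> H2 at depth 16
  - 188.222.0.0/16 clear@16
  add 92.84.64.0/19 -> H1 at depth 19
  add 92.84.68.192/28 -> H1 at depth 28
  ? 92.84.76.100  path d0:-→d1:-→d2:-→d3:-→d4:-→d5:-→d6:-→d7:-→d8:-→d9:-→d10:-→d11:-→d12:-→d13:-→d14:-→d15:-→d16:-→d17:-→d18:-→d19:H1→d20:-  best=H1
  add 188.222.59.0/24 -> H2 at depth 24
  ? 92.84.64.6  path d0:-→d1:-→d2:-→d3:-→d4:-→d5:-→d6:-→d7:-→d8:-→d9:-→d10:-→d11:-→d12:-→d13:-→d14:-→d15:-→d16:-→d17:-→d18:-→d19:H1→d20:-→d21:-  best=H1
  add 92.84.0.0/15 -> H3 at depth 15
  add 188.222.59.56/31 -> H0 at depth 31
  add 0.0.0.0/0 -> H2 at depth 0
  - 92.84.64.0/19 clear@19
  add 188.208.0.0/12 -> H1 at depth 12
  add 0.0.0.0/0 -> H2 at depth 0
  add 188.222.59.56/32 -> H0 at depth 32
  ? 92.84.68.192  path d0:H2→d1:-→d2:-→d3:-→d4:-→d5:-→d6:-→d7:-→d8:-→d9:-→d10:-→d11:-→d12:-→d13:-→d14:-→d15:H3→d16:-→d17:-→d18:-→d19:-→d20:-→d21:-→d22:-→d23:-→d24:-→d25:-→d26:-→d27:-→d28:H1  best=H1
  add 92.84.68.207/32 -> H3 at depth 32
  - 188.222.59.0/24 clear@24
  ? 92.84.68.207  path d0:H2→d1:-→d2:-→d3:-→d4:-→d5:-→d6:-→d7:-→d8:-→d9:-→d10:-→d11:-→d12:-→d13:-→d14:-→d15:H3→d16:-→d17:-→d18:-→d19:-→d20:-→d21:-→d22:-→d23:-→d24:-→d25:-→d26:-→d27:-→d28:H1→d29:-→d30:-→d31:-→d32:H3  best=H3
  add 128.0.0.0/1 -> H0 at depth 1
  add 92.0.0.0/8 -> H1 at depth 8
  ? 92.0.14.28  path d0:H2→d1:-→d2:-→d3:-→d4:-→d5:-→d6:-→d7:-→d8:H1→d9:-  best=H1
  - 128.0.0.0/1 clear@1
  add 188.222.59.56/32 -> H1 at depth 32
  add 184.0.0.0/5 -> H3 at depth 5
  ? 188.208.76.90  path d0:H2→d1:-→d2:-→d3:-→d4:-→d5:H3→d6:-→d7:-→d8:-→d9:-→d10:-→d11:-→d12:H1  best=H1
  ? 92.0.3.126  path d0:H2→d1:-→d2:-→d3:-→d4:-→d5:-→d6:-→d7:-→d8:H1→d9:-  best=H1
  add 188.222.58.0/23 -> H1 at depth 23
  add 188.222.59.56/32 -> H0 at depth 32
  add 0.0.0.0/0 -> H0 at depth 0
  add 188.208.0.0/12 -> H3 at depth 12

== LOOKUPS ==
["H1","H1","H1","H3","H1","H1","H1"]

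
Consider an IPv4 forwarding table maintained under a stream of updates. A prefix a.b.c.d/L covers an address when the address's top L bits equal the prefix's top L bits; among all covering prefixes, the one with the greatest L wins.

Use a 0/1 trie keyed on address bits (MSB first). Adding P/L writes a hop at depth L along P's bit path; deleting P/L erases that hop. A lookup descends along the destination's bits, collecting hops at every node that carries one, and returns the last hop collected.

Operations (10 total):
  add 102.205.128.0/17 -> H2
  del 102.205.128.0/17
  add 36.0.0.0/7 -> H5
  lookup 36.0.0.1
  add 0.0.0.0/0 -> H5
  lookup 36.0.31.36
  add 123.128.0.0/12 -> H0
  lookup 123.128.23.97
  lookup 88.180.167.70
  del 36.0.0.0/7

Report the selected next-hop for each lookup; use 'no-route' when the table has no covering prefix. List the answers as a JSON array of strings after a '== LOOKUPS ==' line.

Trace:
  add 102.205.128.0/17 -> H2 at depth 17
  - 102.205.128.0/17 clear@17
  add 36.0.0.0/7 -> H5 at depth 7
  ? 36.0.0.1  path d0:-→d1:-→d2:-→d3:-→d4:-→d5:-→d6:-→d7:H5  best=H5
  add 0.0.0.0/0 -> H5 at depth 0
  ? 36.0.31.36  path d0:H5→d1:-→d2:-→d3:-→d4:-→d5:-→d6:-→d7:H5  best=H5
  add 123.128.0.0/12 -> H0 at depth 12
  ? 123.128.23.97  path d0:H5→d1:-→d2:-→d3:-→d4:-→d5:-→d6:-→d7:-→d8:-→d9:-→d10:-→d11:-→d12:H0  best=H0
  ? 88.180.167.70  path d0:H5→d1:-→d2:-  best=H5
  - 36.0.0.0/7 clear@7

== LOOKUPS ==
["H5","H5","H0","H5"]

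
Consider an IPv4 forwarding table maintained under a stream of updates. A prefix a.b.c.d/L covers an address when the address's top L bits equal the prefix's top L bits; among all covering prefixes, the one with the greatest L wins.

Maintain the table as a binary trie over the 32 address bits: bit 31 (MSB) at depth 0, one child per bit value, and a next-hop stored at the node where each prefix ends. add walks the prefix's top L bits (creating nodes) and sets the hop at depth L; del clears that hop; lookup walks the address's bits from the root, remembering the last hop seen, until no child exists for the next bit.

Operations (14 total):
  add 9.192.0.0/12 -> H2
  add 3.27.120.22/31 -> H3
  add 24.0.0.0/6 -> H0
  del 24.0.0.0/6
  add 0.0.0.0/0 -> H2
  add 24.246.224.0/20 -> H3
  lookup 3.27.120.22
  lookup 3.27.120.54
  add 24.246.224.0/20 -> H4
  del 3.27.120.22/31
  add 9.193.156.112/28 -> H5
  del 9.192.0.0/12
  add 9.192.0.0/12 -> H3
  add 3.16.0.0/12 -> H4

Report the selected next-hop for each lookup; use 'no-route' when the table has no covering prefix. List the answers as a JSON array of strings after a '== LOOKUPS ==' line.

Process each operation:
  add 9.192.0.0/12 -> H2 at depth 12
  add 3.27.120.22/31 -> H3 at depth 31
  add 24.0.0.0/6 -> H0 at depth 6
  del 24.0.0.0/6 (clear depth 6)
  add 0.0.0.0/0 -> H2 at depth 0
  add 24.246.224.0/20 -> H3 at depth 20
  ? 3.27.120.22  path d0:H2→d1:-→d2:-→d3:-→d4:-→d5:-→d6:-→d7:-→d8:-→d9:-→d10:-→d11:-→d12:-→d13:-→d14:-→d15:-→d16:-→d17:-→d18:-→d19:-→d20:-→d21:-→d22:-→d23:-→d24:-→d25:-→d26:-→d27:-→d28:-→d29:-→d30:-→d31:H3  best=H3
  ? 3.27.120.54  path d0:H2→d1:-→d2:-→d3:-→d4:-→d5:-→d6:-→d7:-→d8:-→d9:-→d10:-→d11:-→d12:-→d13:-→d14:-→d15:-→d16:-→d17:-→d18:-→d19:-→d20:-→d21:-→d22:-→d23:-→d24:-→d25:-→d26:-  best=H2
  add 24.246.224.0/20 -> H4 at depth 20
  del 3.27.120.22/31 (clear depth 31)
  add 9.193.156.112/28 -> H5 at depth 28
  del 9.192.0.0/12 (clear depth 12)
  add 9.192.0.0/12 -> H3 at depth 12
  add 3.16.0.0/12 -> H4 at depth 12

== LOOKUPS ==
["H3","H2"]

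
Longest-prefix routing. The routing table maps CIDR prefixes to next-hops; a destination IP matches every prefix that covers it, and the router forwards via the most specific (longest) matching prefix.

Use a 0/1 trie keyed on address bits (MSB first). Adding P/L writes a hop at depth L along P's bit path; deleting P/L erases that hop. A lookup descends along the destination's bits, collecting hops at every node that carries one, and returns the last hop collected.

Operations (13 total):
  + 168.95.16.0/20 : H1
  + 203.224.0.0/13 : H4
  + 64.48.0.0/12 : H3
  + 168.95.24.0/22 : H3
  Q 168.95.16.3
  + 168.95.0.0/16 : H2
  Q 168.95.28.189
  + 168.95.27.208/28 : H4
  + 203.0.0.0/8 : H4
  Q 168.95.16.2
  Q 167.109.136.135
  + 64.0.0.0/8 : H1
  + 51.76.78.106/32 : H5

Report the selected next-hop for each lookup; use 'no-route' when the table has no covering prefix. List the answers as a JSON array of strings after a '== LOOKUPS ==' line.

Apply in order:
  + 168.95.16.0/20 (H1) depth=20
  + 203.224.0.0/13 (H4) depth=13
  + 64.48.0.0/12 (H3) depth=12
  + 168.95.24.0/22 (H3) depth=22
  lookup 168.95.16.3: bits 10101000010111110001 walk d0:-→d1:-→d2:-→d3:-→d4:-→d5:-→d6:-→d7:-→d8:-→d9:-→d10:-→d11:-→d12:-→d13:-→d14:-→d15:-→d16:-→d17:-→d18:-→d19:-→d20:H1 -> H1
  + 168.95.0.0/16 (H2) depth=16
  lookup 168.95.28.189: bits 101010000101111100011 walk d0:-→d1:-→d2:-→d3:-→d4:-→d5:-→d6:-→d7:-→d8:-→d9:-→d10:-→d11:-→d12:-→d13:-→d14:-→d15:-→d16:H2→d17:-→d18:-→d19:-→d20:H1→d21:- -> H1
  + 168.95.27.208/28 (H4) depth=28
  + 203.0.0.0/8 (H4) depth=8
  lookup 168.95.16.2: bits 10101000010111110001 walk d0:-→d1:-→d2:-→d3:-→d4:-→d5:-→d6:-→d7:-→d8:-→d9:-→d10:-→d11:-→d12:-→d13:-→d14:-→d15:-→d16:H2→d17:-→d18:-→d19:-→d20:H1 -> H1
  lookup 167.109.136.135: bits 1010 walk d0:-→d1:-→d2:-→d3:-→d4:- -> no-route
  + 64.0.0.0/8 (H1) depth=8
  + 51.76.78.106/32 (H5) depth=32

== LOOKUPS ==
["H1","H1","H1","no-route"]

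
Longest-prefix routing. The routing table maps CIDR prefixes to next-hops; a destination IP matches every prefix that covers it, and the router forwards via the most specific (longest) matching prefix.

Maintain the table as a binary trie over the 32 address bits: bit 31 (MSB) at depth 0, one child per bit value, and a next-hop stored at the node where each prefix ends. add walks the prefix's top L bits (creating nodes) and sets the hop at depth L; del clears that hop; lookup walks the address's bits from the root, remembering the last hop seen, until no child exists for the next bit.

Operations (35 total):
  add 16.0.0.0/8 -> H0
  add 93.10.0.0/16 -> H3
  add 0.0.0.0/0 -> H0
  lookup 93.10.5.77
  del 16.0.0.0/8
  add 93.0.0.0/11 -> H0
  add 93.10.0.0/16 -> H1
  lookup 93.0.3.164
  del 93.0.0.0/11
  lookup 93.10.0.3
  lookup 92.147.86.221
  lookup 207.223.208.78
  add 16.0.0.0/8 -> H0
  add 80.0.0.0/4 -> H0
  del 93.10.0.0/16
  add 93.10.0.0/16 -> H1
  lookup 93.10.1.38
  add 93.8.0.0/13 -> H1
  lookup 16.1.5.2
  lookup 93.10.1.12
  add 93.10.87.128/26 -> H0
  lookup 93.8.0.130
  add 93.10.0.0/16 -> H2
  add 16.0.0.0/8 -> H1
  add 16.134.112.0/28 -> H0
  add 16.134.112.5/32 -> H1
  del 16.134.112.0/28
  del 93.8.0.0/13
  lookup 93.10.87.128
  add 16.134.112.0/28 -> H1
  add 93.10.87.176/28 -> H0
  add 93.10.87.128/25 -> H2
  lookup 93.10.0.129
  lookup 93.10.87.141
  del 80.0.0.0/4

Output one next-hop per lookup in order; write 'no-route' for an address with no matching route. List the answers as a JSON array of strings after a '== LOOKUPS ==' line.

Process each operation:
  add 16.0.0.0/8 -> H0 at depth 8
  add 93.10.0.0/16 -> H3 at depth 16
  add 0.0.0.0/0 -> H0 at depth 0
  Q 93.10.5.77: descend 0101110100001010 ; hops seen [H0,H3] ; pick H3
  - 16.0.0.0/8 clear@8
  add 93.0.0.0/11 -> H0 at depth 11
  add 93.10.0.0/16 -> H1 at depth 16
  Q 93.0.3.164: descend 010111010000 ; hops seen [H0,H0] ; pick H0
  - 93.0.0.0/11 clear@11
  Q 93.10.0.3: descend 0101110100001010 ; hops seen [H0,H1] ; pick H1
  Q 92.147.86.221: descend 0101110 ; hops seen [H0] ; pick H0
  Q 207.223.208.78: descend ε ; hops seen [H0] ; pick H0
  add 16.0.0.0/8 -> H0 at depth 8
  add 80.0.0.0/4 -> H0 at depth 4
  - 93.10.0.0/16 clear@16
  add 93.10.0.0/16 -> H1 at depth 16
  Q 93.10.1.38: descend 0101110100001010 ; hops seen [H0,H0,H1] ; pick H1
  add 93.8.0.0/13 -> H1 at depth 13
  Q 16.1.5.2: descend 00010000 ; hops seen [H0,H0] ; pick H0
  Q 93.10.1.12: descend 0101110100001010 ; hops seen [H0,H0,H1,H1] ; pick H1
  add 93.10.87.128/26 -> H0 at depth 26
  Q 93.8.0.130: descend 01011101000010 ; hops seen [H0,H0,H1] ; pick H1
  add 93.10.0.0/16 -> H2 at depth 16
  add 16.0.0.0/8 -> H1 at depth 8
  add 16.134.112.0/28 -> H0 at depth 28
  add 16.134.112.5/32 -> H1 at depth 32
  - 16.134.112.0/28 clear@28
  - 93.8.0.0/13 clear@13
  Q 93.10.87.128: descend 01011101000010100101011110 ; hops seen [H0,H0,H2,H0] ; pick H0
  add 16.134.112.0/28 -> H1 at depth 28
  add 93.10.87.176/28 -> H0 at depth 28
  add 93.10.87.128/25 -> H2 at depth 25
  Q 93.10.0.129: descend 01011101000010100 ; hops seen [H0,H0,H2] ; pick H2
  Q 93.10.87.141: descend 01011101000010100101011110 ; hops seen [H0,H0,H2,H2,H0] ; pick H0
  - 80.0.0.0/4 clear@4

== LOOKUPS ==
["H3","H0","H1","H0","H0","H1","H0","H1","H1","H0","H2","H0"]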